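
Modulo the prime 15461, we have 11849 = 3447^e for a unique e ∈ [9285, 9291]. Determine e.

9286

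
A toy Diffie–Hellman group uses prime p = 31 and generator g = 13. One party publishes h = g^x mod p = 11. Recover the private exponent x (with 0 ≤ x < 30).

Successive powers of 13 modulo 31:
  13^0=1  13^1=13  13^2=14  13^3=27  13^4=10  13^5=6
  13^6=16  13^7=22  13^8=7  13^9=29  13^10=5  13^11=3
  13^12=8  13^13=11
So 13^13 ≡ 11 (mod 31), giving x = 13.

13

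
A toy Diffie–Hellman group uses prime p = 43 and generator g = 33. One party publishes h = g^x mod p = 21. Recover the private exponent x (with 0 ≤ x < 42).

Baby-step giant-step with m = ceil(sqrt(42)) = 7.
Baby table (33^j mod 43 for j=0..6):
  0:1  1:33  2:14  3:32  4:24  5:18  6:35
Giant step factor: 33^(-7) ≡ 7 (mod 43).
Scan 21·7^i mod 43 for i = 0, 1, …:
  i=0: 21   i=1: 18
Match at i=1, j=5: x = 1·7 + 5 = 12.

12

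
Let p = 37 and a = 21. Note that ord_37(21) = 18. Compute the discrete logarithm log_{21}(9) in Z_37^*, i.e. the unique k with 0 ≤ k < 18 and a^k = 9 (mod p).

4

Successive powers of 21 modulo 37:
  21^0=1  21^1=21  21^2=34  21^3=11  21^4=9
So 21^4 ≡ 9 (mod 37), giving k = 4.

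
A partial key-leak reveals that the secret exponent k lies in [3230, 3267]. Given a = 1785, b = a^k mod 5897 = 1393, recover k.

Compute 1785^3230 mod 5897 = 2004, then multiply by 1785 repeatedly:
  1785^3230=2004  1785^3231=3558  1785^3232=5858  1785^3233=1149  1785^3234=4706
  1785^3235=2882  1785^3236=2186  1785^3237=4093  1785^3238=5519  1785^3239=3425
  1785^3240=4333  1785^3241=3438  1785^3242=3950  1785^3243=3835  1785^3244=4955
  1785^3245=5072  1785^3246=1625  1785^3247=5198  1785^3248=2449  1785^3249=1788
  1785^3250=1303  1785^3251=2437  1785^3252=3956  1785^3253=2751  1785^3254=4231
  1785^3255=4175  1785^3256=4464  1785^3257=1393
Found 1393 at exponent 3257.

3257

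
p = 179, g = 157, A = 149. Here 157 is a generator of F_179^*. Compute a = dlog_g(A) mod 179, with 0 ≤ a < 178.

110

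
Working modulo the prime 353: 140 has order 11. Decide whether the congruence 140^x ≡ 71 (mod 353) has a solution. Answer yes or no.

no

⟨140⟩ has order 11; its elements mod 353 are {1, 22, 58, 131, 140, 185, 187, 217, 231, 256, 337}.
71 is not in this set.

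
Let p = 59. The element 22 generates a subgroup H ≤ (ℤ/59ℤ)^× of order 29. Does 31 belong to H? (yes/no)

31 ∈ ⟨22⟩ iff 31^29 ≡ 1 (mod 59), since |⟨22⟩| = 29.
31^29 mod 59 = 58.
Since 58 ≠ 1, 31 does not lie in the subgroup.

no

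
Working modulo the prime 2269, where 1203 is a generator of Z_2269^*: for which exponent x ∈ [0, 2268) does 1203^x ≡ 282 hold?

2158

Baby-step giant-step with m = ceil(sqrt(2268)) = 48.
Baby table (1203^j mod 2269 for j=0..47):
  0:1  1:1203  2:1856  3:72  4:394  5:2030  6:646  7:1140
  8:944  9:1132  10:396  11:2167  12:2089  13:1284  14:1732  15:654
  16:1688  17:2178  18:1708  19:1279  20:255  21:450  22:1328  23:208
  24:634  25:318  26:1362  27:268  28:206  29:497  30:1144  31:1218
  32:1749  33:684  34:1474  35:1133  36:1599  37:1754  38:2161  39:1678
  40:1493  41:1300  42:559  43:853  44:571  45:1675  46:153  47:270
Giant step factor: 1203^(-48) ≡ 86 (mod 2269).
Scan 282·86^i mod 2269 for i = 0, 1, …:
  i=0: 282   i=1: 1562   i=2: 461   i=3: 1073
  i=4: 1518   i=5: 1215   i=6: 116   i=7: 900
  i=8: 254   i=9: 1423     …   i=43: 292
  i=44: 153
Match at i=44, j=46: x = 44·48 + 46 = 2158.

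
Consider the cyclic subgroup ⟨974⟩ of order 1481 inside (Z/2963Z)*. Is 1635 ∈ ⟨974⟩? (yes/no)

no

1635 ∈ ⟨974⟩ iff 1635^1481 ≡ 1 (mod 2963), since |⟨974⟩| = 1481.
1635^1481 mod 2963 = 2962.
Since 2962 ≠ 1, 1635 does not lie in the subgroup.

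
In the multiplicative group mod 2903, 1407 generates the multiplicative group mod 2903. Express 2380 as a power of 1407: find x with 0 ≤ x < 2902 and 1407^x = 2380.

1581

Baby-step giant-step with m = ceil(sqrt(2902)) = 54.
Baby table (1407^j mod 2903 for j=0..53):
  0:1  1:1407  2:2706  3:1509  4:1070  5:1736  6:1129  7:562
  8:1118  9:2503  10:382  11:419  12:224  13:1644  14:2320  15:1268
  16:1634  17:2765  18:335  19:1059  20:774  21:393  22:1381  23:960
  24:825  25:2478  26:43  27:2441  28:238  29:1021  30:2465  31:2073
  32:2099  33:942  34:1626  35:218  36:1911  37:599  38:923  39:1020
  40:1058  41:2270  42:590  43:2775  44:2793  45:1992  46:1349  47:2384
  48:1323  49:638  50:639  51:2046  52:1849  53:455
Giant step factor: 1407^(-54) ≡ 158 (mod 2903).
Scan 2380·158^i mod 2903 for i = 0, 1, …:
  i=0: 2380   i=1: 1553   i=2: 1522   i=3: 2430
  i=4: 744   i=5: 1432   i=6: 2725   i=7: 906
  i=8: 901   i=9: 111     …   i=28: 302
  i=29: 1268
Match at i=29, j=15: x = 29·54 + 15 = 1581.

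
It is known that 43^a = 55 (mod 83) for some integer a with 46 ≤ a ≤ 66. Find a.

55

Compute 43^46 mod 83 = 78, then multiply by 43 repeatedly:
  43^46=78  43^47=34  43^48=51  43^49=35  43^50=11
  43^51=58  43^52=4  43^53=6  43^54=9  43^55=55
Found 55 at exponent 55.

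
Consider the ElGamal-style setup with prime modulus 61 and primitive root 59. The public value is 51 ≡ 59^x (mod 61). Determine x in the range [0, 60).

23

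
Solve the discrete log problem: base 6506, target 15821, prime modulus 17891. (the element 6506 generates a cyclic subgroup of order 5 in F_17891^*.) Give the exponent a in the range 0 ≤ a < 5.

Successive powers of 6506 modulo 17891:
  6506^0=1  6506^1=6506  6506^2=15821
So 6506^2 ≡ 15821 (mod 17891), giving a = 2.

2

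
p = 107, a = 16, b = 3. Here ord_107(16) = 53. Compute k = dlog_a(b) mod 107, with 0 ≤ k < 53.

Baby-step giant-step with m = ceil(sqrt(53)) = 8.
Baby table (16^j mod 107 for j=0..7):
  0:1  1:16  2:42  3:30  4:52  5:83  6:44  7:62
Giant step factor: 16^(-8) ≡ 48 (mod 107).
Scan 3·48^i mod 107 for i = 0, 1, …:
  i=0: 3   i=1: 37   i=2: 64   i=3: 76
  i=4: 10   i=5: 52
Match at i=5, j=4: k = 5·8 + 4 = 44.

44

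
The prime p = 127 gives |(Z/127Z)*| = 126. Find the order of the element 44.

63

The order of 44 must divide p − 1 = 126 = 2 · 3^2 · 7.
Divisors: 1, 2, 3, 6, 7, 9, 14, 18, 21, 42, 63, 126.
Check each in increasing order: 44^1 ≡ 44;  44^2 ≡ 31;  44^3 ≡ 94;  44^6 ≡ 73;  44^7 ≡ 37;  44^9 ≡ 4;  44^14 ≡ 99;  44^18 ≡ 16;  44^21 ≡ 107;  44^42 ≡ 19;  44^63 ≡ 1.
Smallest exponent giving 1 is 63.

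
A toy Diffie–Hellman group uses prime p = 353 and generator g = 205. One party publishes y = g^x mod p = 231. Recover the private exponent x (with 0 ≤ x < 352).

Baby-step giant-step with m = ceil(sqrt(352)) = 19.
Baby table (205^j mod 353 for j=0..18):
  0:1  1:205  2:18  3:160  4:324  5:56  6:184  7:302
  8:135  9:141  10:312  11:67  12:321  13:147  14:130  15:175
  16:222  17:326  18:113
Giant step factor: 205^(-19) ≡ 69 (mod 353).
Scan 231·69^i mod 353 for i = 0, 1, …:
  i=0: 231   i=1: 54   i=2: 196   i=3: 110
  i=4: 177   i=5: 211   i=6: 86   i=7: 286
  i=8: 319   i=9: 125     …   i=15: 126
  i=16: 222
Match at i=16, j=16: x = 16·19 + 16 = 320.

320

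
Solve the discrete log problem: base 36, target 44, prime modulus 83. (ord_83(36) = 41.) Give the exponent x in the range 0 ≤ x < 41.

35

Baby-step giant-step with m = ceil(sqrt(41)) = 7.
Baby table (36^j mod 83 for j=0..6):
  0:1  1:36  2:51  3:10  4:28  5:12  6:17
Giant step factor: 36^(-7) ≡ 75 (mod 83).
Scan 44·75^i mod 83 for i = 0, 1, …:
  i=0: 44   i=1: 63   i=2: 77   i=3: 48
  i=4: 31   i=5: 1
Match at i=5, j=0: x = 5·7 + 0 = 35.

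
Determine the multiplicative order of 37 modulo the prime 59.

58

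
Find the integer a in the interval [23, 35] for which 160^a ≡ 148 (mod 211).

Compute 160^23 mod 211 = 2, then multiply by 160 repeatedly:
  160^23=2  160^24=109  160^25=138  160^26=136  160^27=27
  160^28=100  160^29=175  160^30=148
Found 148 at exponent 30.

30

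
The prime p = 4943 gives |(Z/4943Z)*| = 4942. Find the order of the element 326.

706

The order of 326 must divide p − 1 = 4942 = 2 · 7 · 353.
Divisors: 1, 2, 7, 14, 353, 706, 2471, 4942.
Check each in increasing order: 326^1 ≡ 326;  326^2 ≡ 2473;  326^7 ≡ 2336;  326^14 ≡ 4767;  326^353 ≡ 4942;  326^706 ≡ 1.
Smallest exponent giving 1 is 706.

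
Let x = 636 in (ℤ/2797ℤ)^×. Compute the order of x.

932

The order of 636 must divide p − 1 = 2796 = 2^2 · 3 · 233.
Divisors: 1, 2, 3, 4, 6, 12, 233, 466, 699, 932, 1398, 2796.
Check each in increasing order: 636^1 ≡ 636;  636^2 ≡ 1728;  636^3 ≡ 2584;  636^4 ≡ 1585;  636^6 ≡ 617;  636^12 ≡ 297;  636^233 ≡ 603;  636^466 ≡ 2796;  636^699 ≡ 2194;  636^932 ≡ 1.
Smallest exponent giving 1 is 932.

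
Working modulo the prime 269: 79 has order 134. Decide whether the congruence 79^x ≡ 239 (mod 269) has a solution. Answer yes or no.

yes

239 ∈ ⟨79⟩ iff 239^134 ≡ 1 (mod 269), since |⟨79⟩| = 134.
239^134 mod 269 = 1.
Since 1 = 1, 239 lies in the subgroup.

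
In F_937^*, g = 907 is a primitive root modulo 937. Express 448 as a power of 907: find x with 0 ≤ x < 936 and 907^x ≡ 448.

Baby-step giant-step with m = ceil(sqrt(936)) = 31.
Baby table (907^j mod 937 for j=0..30):
  0:1  1:907  2:900  3:173  4:432  5:158  6:882  7:713
  8:161  9:792  10:602  11:680  12:214  13:139  14:515  15:479
  16:622  17:80  18:411  19:788  20:722  21:828  22:459  23:285
  24:820  25:699  26:581  27:373  28:54  29:254  30:813
Giant step factor: 907^(-31) ≡ 435 (mod 937).
Scan 448·435^i mod 937 for i = 0, 1, …:
  i=0: 448   i=1: 921   i=2: 536   i=3: 784
  i=4: 909   i=5: 1
Match at i=5, j=0: x = 5·31 + 0 = 155.

155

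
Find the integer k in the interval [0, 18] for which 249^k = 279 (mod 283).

9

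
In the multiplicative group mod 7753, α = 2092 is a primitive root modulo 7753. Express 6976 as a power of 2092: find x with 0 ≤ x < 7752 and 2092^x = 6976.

3705

Baby-step giant-step with m = ceil(sqrt(7752)) = 89.
Baby table (2092^j mod 7753 for j=0..88):
  0:1  1:2092  2:3772  3:6223  4:1229  5:4825  6:7247  7:3609
  8:6359  9:6633  10:6119  11:745  12:187  13:3554  14:7594  15:751
  16:4986  17:2927  18:6167  19:372  20:2924  21:7644  22:4562  23:7514
  24:3957  25:5593  26:1279  27:883  28:2022  29:4639  30:5785  31:7540
  32:4078  33:2876  34:264  35:1825  36:3424  37:6989  38:6583  39:2308
  40:5970  41:6910  42:4128  43:6687  44:2792  45:2855  46:2850  47:143
  48:4542  49:4439  50:6047  51:5181  52:7711  53:5172  54:4389  55:2236
  56:2653  57:6681  58:5746  59:3482  60:4277  61:522  62:6604  63:7475
  64:7652  65:5792  66:6678  67:7223  68:7672  69:1114  70:4588  71:7635
  72:1240  73:4578  74:2221  75:2285  76:4372  77:5437  78:553  79:1679
  80:359  81:6740  82:5126  83:1193  84:7043  85:3256  86:4418  87:880
  88:3499
Giant step factor: 2092^(-89) ≡ 5613 (mod 7753).
Scan 6976·5613^i mod 7753 for i = 0, 1, …:
  i=0: 6976   i=1: 3638   i=2: 6445   i=3: 287
  i=4: 6060   i=5: 2369   i=6: 802   i=7: 4886
  i=8: 2757   i=9: 53     …   i=40: 1524
  i=41: 2653
Match at i=41, j=56: x = 41·89 + 56 = 3705.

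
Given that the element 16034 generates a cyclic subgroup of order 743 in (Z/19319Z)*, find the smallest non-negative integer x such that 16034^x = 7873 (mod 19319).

509

Baby-step giant-step with m = ceil(sqrt(743)) = 28.
Baby table (16034^j mod 19319 for j=0..27):
  0:1  1:16034  2:11223  3:12416  4:15168  5:16140  6:10755  7:4276
  8:17572  9:1152  10:2204  11:4485  12:7172  13:9160  14:8402  15:6281
  16:18926  17:15951  18:13412  19:8219  20:8547  21:12931  22:4146  23:285
  24:10406  25:10920  26:3183  27:14743
Giant step factor: 16034^(-28) ≡ 3604 (mod 19319).
Scan 7873·3604^i mod 19319 for i = 0, 1, …:
  i=0: 7873   i=1: 14000   i=2: 14091   i=3: 13632
  i=4: 1511   i=5: 17005   i=6: 6152   i=7: 12915
  i=8: 6189   i=9: 11030     …   i=17: 9932
  i=18: 16140
Match at i=18, j=5: x = 18·28 + 5 = 509.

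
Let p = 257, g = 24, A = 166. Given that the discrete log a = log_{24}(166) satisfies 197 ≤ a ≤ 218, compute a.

207

Compute 24^197 mod 257 = 145, then multiply by 24 repeatedly:
  24^197=145  24^198=139  24^199=252  24^200=137  24^201=204
  24^202=13  24^203=55  24^204=35  24^205=69  24^206=114
  24^207=166
Found 166 at exponent 207.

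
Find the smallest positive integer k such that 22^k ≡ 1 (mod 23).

2

The order of 22 must divide p − 1 = 22 = 2 · 11.
Divisors: 1, 2, 11, 22.
Check each in increasing order: 22^1 ≡ 22;  22^2 ≡ 1.
Smallest exponent giving 1 is 2.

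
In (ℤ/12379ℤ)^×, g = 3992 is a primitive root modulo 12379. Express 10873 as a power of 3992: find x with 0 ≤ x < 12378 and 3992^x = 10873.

3006

Baby-step giant-step with m = ceil(sqrt(12378)) = 112.
Baby table (3992^j mod 12379 for j=0..111):
  0:1  1:3992  2:4291  3:9515  4:5108  5:2923  6:7598  7:2666
  8:9111  9:1610  10:2419  11:1028  12:6327  13:4224  14:2010  15:2328
  16:9126  17:11974  18:4889  19:7584  20:8673  21:10932  22:4569  23:5181
  24:9622  25:11366  26:4037  27:10625  28:4546  29:18  30:9961  31:2964
  32:10343  33:5291  34:3098  35:595  36:10851  37:3071  38:4222  39:6405
  40:6125  41:2475  42:1758  43:11422  44:4767  45:3341  46:5089  47:1349
  48:343  49:7566  50:11091  51:7968  52:6605  53:12269  54:6524  55:10771
  56:5565  57:7554  58:324  59:5992  60:3836  61:489  62:8585  63:6248
  64:10710  65:9633  66:5762  67:1722  68:3879  69:11218  70:7413  71:6886
  72:7532  73:11532  74:10622  75:4949  76:11903  77:6174  78:19  79:1574
  80:7255  81:7479  82:10399  83:6021  84:8193  85:1138  86:12182  87:5832
  88:8824  89:7153  90:8802  91:5982  92:1053  93:7095  94:88  95:4684
  96:6238  97:7927  98:3860  99:9644  100:158  101:11786  102:9512  103:5511
  104:2429  105:3811  106:12100  107:342  108:3574  109:6800  110:10832  111:1497
Giant step factor: 3992^(-112) ≡ 3408 (mod 12379).
Scan 10873·3408^i mod 12379 for i = 0, 1, …:
  i=0: 10873   i=1: 4837   i=2: 8047   i=3: 4691
  i=4: 5639   i=5: 5504   i=6: 3447   i=7: 12084
  i=8: 9718   i=9: 5119     …   i=25: 5434
  i=26: 88
Match at i=26, j=94: x = 26·112 + 94 = 3006.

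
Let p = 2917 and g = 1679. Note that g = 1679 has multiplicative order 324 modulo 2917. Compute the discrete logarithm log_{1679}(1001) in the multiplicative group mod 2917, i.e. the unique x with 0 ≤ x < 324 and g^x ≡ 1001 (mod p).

Baby-step giant-step with m = ceil(sqrt(324)) = 18.
Baby table (1679^j mod 2917 for j=0..17):
  0:1  1:1679  2:1219  3:1884  4:1208  5:917  6:2384  7:612
  8:764  9:2193  10:793  11:1295  12:1140  13:508  14:1168  15:848
  16:296  17:1094
Giant step factor: 1679^(-18) ≡ 1442 (mod 2917).
Scan 1001·1442^i mod 2917 for i = 0, 1, …:
  i=0: 1001   i=1: 2444   i=2: 512   i=3: 303
  i=4: 2293   i=5: 1545   i=6: 2219   i=7: 2766
  i=8: 1033   i=9: 1916     …   i=16: 151
  i=17: 1884
Match at i=17, j=3: x = 17·18 + 3 = 309.

309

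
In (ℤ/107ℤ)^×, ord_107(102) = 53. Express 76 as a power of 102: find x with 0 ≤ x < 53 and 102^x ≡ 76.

Baby-step giant-step with m = ceil(sqrt(53)) = 8.
Baby table (102^j mod 107 for j=0..7):
  0:1  1:102  2:25  3:89  4:90  5:85  6:3  7:92
Giant step factor: 102^(-8) ≡ 10 (mod 107).
Scan 76·10^i mod 107 for i = 0, 1, …:
  i=0: 76   i=1: 11   i=2: 3
Match at i=2, j=6: x = 2·8 + 6 = 22.

22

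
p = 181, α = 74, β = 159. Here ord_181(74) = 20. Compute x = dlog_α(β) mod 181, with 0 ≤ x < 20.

19

Successive powers of 74 modulo 181:
  74^0=1  74^1=74  74^2=46  74^3=146  74^4=125  74^5=19
  74^6=139  74^7=150  74^8=59  74^9=22  74^10=180  74^11=107
  74^12=135  74^13=35  74^14=56  74^15=162  74^16=42  74^17=31
  74^18=122  74^19=159
So 74^19 ≡ 159 (mod 181), giving x = 19.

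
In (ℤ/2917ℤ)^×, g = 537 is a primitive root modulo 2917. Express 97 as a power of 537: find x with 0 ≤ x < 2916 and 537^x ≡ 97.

1401

Baby-step giant-step with m = ceil(sqrt(2916)) = 54.
Baby table (537^j mod 2917 for j=0..53):
  0:1  1:537  2:2503  3:2291  4:2210  5:2468  6:998  7:2115
  8:1042  9:2407  10:328  11:1116  12:1307  13:1779  14:1464  15:1495
  16:640  17:2391  18:487  19:1906  20:2572  21:1423  22:2814  23:112
  24:1804  25:304  26:2813  27:2492  28:2218  29:930  30:603  31:24
  32:1220  33:1732  34:2478  35:534  36:892  37:616  38:1171  39:1672
  40:2345  41:2038  42:531  43:2198  44:1858  45:132  46:876  47:775
  48:1961  49:20  50:1989  51:471  52:2065  53:445
Giant step factor: 537^(-54) ≡ 2382 (mod 2917).
Scan 97·2382^i mod 2917 for i = 0, 1, …:
  i=0: 97   i=1: 611   i=2: 2736   i=3: 574
  i=4: 2112   i=5: 1876   i=6: 2705   i=7: 2574
  i=8: 2651   i=9: 2294     …   i=24: 70
  i=25: 471
Match at i=25, j=51: x = 25·54 + 51 = 1401.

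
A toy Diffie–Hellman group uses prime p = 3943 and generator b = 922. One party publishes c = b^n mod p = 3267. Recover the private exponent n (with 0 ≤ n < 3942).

1407

Baby-step giant-step with m = ceil(sqrt(3942)) = 63.
Baby table (922^j mod 3943 for j=0..62):
  0:1  1:922  2:2339  3:3680  4:1980  5:3894  6:2138  7:3679
  8:1058  9:1555  10:2401  11:1699  12:1107  13:3360  14:2665  15:641
  16:3495  17:959  18:966  19:3477  20:135  21:2237  22:325  23:3925
  24:3119  25:1271  26:791  27:3790  28:882  29:946  30:809  31:671
  32:3554  33:155  34:962  35:3732  36:2608  37:3289  38:291  39:178
  40:2453  41:2327  42:502  43:1513  44:3107  45:2036  46:324  47:3003
  48:780  49:1534  50:2754  51:3839  52:2687  53:1210  54:3694  55:3059
  56:1153  57:2399  58:3798  59:372  60:3886  61:2648  62:739
Giant step factor: 922^(-63) ≡ 934 (mod 3943).
Scan 3267·934^i mod 3943 for i = 0, 1, …:
  i=0: 3267   i=1: 3439   i=2: 2424   i=3: 734
  i=4: 3417   i=5: 1591   i=6: 3426   i=7: 2111
  i=8: 174   i=9: 853     …   i=21: 3595
  i=22: 2237
Match at i=22, j=21: n = 22·63 + 21 = 1407.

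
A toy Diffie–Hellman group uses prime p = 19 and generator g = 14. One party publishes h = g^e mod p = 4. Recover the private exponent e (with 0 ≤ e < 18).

8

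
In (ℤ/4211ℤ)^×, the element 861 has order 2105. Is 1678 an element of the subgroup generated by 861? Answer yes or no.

1678 ∈ ⟨861⟩ iff 1678^2105 ≡ 1 (mod 4211), since |⟨861⟩| = 2105.
1678^2105 mod 4211 = 1.
Since 1 = 1, 1678 lies in the subgroup.

yes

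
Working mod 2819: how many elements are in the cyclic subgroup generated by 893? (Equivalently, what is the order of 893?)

2818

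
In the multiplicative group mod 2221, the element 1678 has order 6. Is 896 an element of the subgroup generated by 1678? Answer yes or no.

896 ∈ ⟨1678⟩ iff 896^6 ≡ 1 (mod 2221), since |⟨1678⟩| = 6.
896^6 mod 2221 = 1338.
Since 1338 ≠ 1, 896 does not lie in the subgroup.

no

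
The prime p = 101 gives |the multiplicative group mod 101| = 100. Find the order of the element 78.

25

The order of 78 must divide p − 1 = 100 = 2^2 · 5^2.
Divisors: 1, 2, 4, 5, 10, 20, 25, 50, 100.
Check each in increasing order: 78^1 ≡ 78;  78^2 ≡ 24;  78^4 ≡ 71;  78^5 ≡ 84;  78^10 ≡ 87;  78^20 ≡ 95;  78^25 ≡ 1.
Smallest exponent giving 1 is 25.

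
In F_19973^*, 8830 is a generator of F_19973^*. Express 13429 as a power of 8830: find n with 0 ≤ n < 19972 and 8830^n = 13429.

Baby-step giant-step with m = ceil(sqrt(19972)) = 142.
Baby table (8830^j mod 19973 for j=0..141):
  0:1  1:8830  2:14281  3:11681  4:2658  5:1865  6:10198  7:10056
  8:14495  9:3866  10:2923  11:4974  12:19766  13:9706  14:19810  15:18739
  16:9038  17:13405  18:6152  19:15573  20:15458  21:18631  22:14102  23:8978
  24:2903  25:8131  26:13768  27:15762  28:6596  29:1412  30:4808  31:12015
  32:15847  33:18145  34:16917  35:19016  36:18242  37:14588  38:6163  39:12838
  40:12765  41:7311  42:3394  43:9520  44:15216  45:18882  46:13429  47:18342
  48:18776  49:16180  50:2531  51:18916  52:14054  53:4571  54:16470  55:6687
  56:6022  57:6134  58:16417  59:18049  60:8103  61:6204  62:15354  63:19069
  64:6880  65:12507  66:6093  67:13901  68:11745  69:8534  70:17064  71:18781
  72:411  73:14017  74:17402  75:7371  76:13896  77:7541  78:17021  79:18578
  80:5491  81:11059  82:2973  83:7068  84:14788  85:14539  86:12899  87:12124
  88:19613  89:16880  90:11874  91:9143  92:1824  93:7682  94:3752  95:14926
  96:14726  97:6350  98:6289  99:6930  100:14601  101:1115  102:18734  103:4834
  104:1919  105:7666  106:2283  107:6133  108:7587  109:3768  110:16395  111:3546
  112:13489  113:8871  114:16797  115:17985  116:2227  117:10978  118:6771  119:8741
  120:7358  121:18944  122:1645  123:4979  124:3997  125:1219  126:18296  127:12056
  128:18363  129:4476  130:16486  131:8156  132:14815  133:13273  134:18999  135:7943
  136:11487  137:7316  138:7598  139:1033  140:13702  141:12199
Giant step factor: 8830^(-142) ≡ 14960 (mod 19973).
Scan 13429·14960^i mod 19973 for i = 0, 1, …:
  i=0: 13429
Match at i=0, j=46: n = 0·142 + 46 = 46.

46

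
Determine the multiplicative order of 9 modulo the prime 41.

The order of 9 must divide p − 1 = 40 = 2^3 · 5.
Divisors: 1, 2, 4, 5, 8, 10, 20, 40.
Check each in increasing order: 9^1 ≡ 9;  9^2 ≡ 40;  9^4 ≡ 1.
Smallest exponent giving 1 is 4.

4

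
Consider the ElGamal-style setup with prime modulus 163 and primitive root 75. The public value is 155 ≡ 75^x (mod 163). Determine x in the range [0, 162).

Baby-step giant-step with m = ceil(sqrt(162)) = 13.
Baby table (75^j mod 163 for j=0..12):
  0:1  1:75  2:83  3:31  4:43  5:128  6:146  7:29
  8:56  9:125  10:84  11:106  12:126
Giant step factor: 75^(-13) ≡ 122 (mod 163).
Scan 155·122^i mod 163 for i = 0, 1, …:
  i=0: 155   i=1: 2   i=2: 81   i=3: 102
  i=4: 56
Match at i=4, j=8: x = 4·13 + 8 = 60.

60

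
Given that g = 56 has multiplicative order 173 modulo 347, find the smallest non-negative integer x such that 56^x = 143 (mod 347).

Baby-step giant-step with m = ceil(sqrt(173)) = 14.
Baby table (56^j mod 347 for j=0..13):
  0:1  1:56  2:13  3:34  4:169  5:95  6:115  7:194
  8:107  9:93  10:3  11:168  12:39  13:102
Giant step factor: 56^(-14) ≡ 167 (mod 347).
Scan 143·167^i mod 347 for i = 0, 1, …:
  i=0: 143   i=1: 285   i=2: 56
Match at i=2, j=1: x = 2·14 + 1 = 29.

29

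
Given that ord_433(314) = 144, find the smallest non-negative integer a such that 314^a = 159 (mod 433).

Baby-step giant-step with m = ceil(sqrt(144)) = 12.
Baby table (314^j mod 433 for j=0..11):
  0:1  1:314  2:305  3:77  4:363  5:103  6:300  7:239
  8:137  9:151  10:217  11:157
Giant step factor: 314^(-12) ≡ 115 (mod 433).
Scan 159·115^i mod 433 for i = 0, 1, …:
  i=0: 159   i=1: 99   i=2: 127   i=3: 316
  i=4: 401   i=5: 217
Match at i=5, j=10: a = 5·12 + 10 = 70.

70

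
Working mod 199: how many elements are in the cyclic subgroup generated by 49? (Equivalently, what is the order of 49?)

99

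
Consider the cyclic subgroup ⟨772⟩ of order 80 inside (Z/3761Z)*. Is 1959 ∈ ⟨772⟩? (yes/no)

no

1959 ∈ ⟨772⟩ iff 1959^80 ≡ 1 (mod 3761), since |⟨772⟩| = 80.
1959^80 mod 3761 = 3018.
Since 3018 ≠ 1, 1959 does not lie in the subgroup.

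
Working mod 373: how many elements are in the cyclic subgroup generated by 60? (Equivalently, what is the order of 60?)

The order of 60 must divide p − 1 = 372 = 2^2 · 3 · 31.
Divisors: 1, 2, 3, 4, 6, 12, 31, 62, 93, 124, 186, 372.
Check each in increasing order: 60^1 ≡ 60;  60^2 ≡ 243;  60^3 ≡ 33;  60^4 ≡ 115;  60^6 ≡ 343;  60^12 ≡ 154;  60^31 ≡ 304;  60^62 ≡ 285;  60^93 ≡ 104;  60^124 ≡ 284;  60^186 ≡ 372;  60^372 ≡ 1.
Smallest exponent giving 1 is 372.

372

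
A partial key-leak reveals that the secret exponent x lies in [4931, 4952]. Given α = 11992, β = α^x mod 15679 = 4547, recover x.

4950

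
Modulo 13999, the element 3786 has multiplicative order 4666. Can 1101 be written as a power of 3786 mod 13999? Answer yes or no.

yes

1101 ∈ ⟨3786⟩ iff 1101^4666 ≡ 1 (mod 13999), since |⟨3786⟩| = 4666.
1101^4666 mod 13999 = 1.
Since 1 = 1, 1101 lies in the subgroup.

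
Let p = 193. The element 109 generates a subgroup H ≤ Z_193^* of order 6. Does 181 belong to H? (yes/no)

⟨109⟩ has order 6; its elements mod 193 are {1, 84, 85, 108, 109, 192}.
181 is not in this set.

no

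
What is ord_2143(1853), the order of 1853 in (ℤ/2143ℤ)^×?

714

The order of 1853 must divide p − 1 = 2142 = 2 · 3^2 · 7 · 17.
Divisors: 1, 2, 3, 6, 7, 9, 14, 17, 18, 21, 34, 42, 51, 63, 102, 119, 126, 153, 238, 306, 357, 714, 1071, 2142.
Check each in increasing order: 1853^1 ≡ 1853;  1853^2 ≡ 523;  1853^3 ≡ 483;  1853^6 ≡ 1845;  1853^7 ≡ 700;  1853^9 ≡ 1790;  1853^14 ≡ 1396;  1853^17 ≡ 1366;  1853^18 ≡ 315;  1853^21 ≡ 2135;  1853^34 ≡ 1546;  1853^42 ≡ 64;  1853^51 ≡ 981;  1853^63 ≡ 1631;  1853^102 ≡ 154;  1853^119 ≡ 350;  1853^126 ≡ 698;  1853^153 ≡ 1064;  1853^238 ≡ 349;  1853^306 ≡ 592;  1853^357 ≡ 2142;  1853^714 ≡ 1.
Smallest exponent giving 1 is 714.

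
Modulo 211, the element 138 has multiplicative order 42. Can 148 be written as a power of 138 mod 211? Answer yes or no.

148 ∈ ⟨138⟩ iff 148^42 ≡ 1 (mod 211), since |⟨138⟩| = 42.
148^42 mod 211 = 1.
Since 1 = 1, 148 lies in the subgroup.

yes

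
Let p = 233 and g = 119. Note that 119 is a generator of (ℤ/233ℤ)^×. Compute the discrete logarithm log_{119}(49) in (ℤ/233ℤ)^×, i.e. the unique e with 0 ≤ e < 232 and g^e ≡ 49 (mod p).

Baby-step giant-step with m = ceil(sqrt(232)) = 16.
Baby table (119^j mod 233 for j=0..15):
  0:1  1:119  2:181  3:103  4:141  5:3  6:124  7:77
  8:76  9:190  10:9  11:139  12:231  13:228  14:104  15:27
Giant step factor: 119^(-16) ≡ 19 (mod 233).
Scan 49·19^i mod 233 for i = 0, 1, …:
  i=0: 49   i=1: 232   i=2: 214   i=3: 105
  i=4: 131   i=5: 159   i=6: 225   i=7: 81
  i=8: 141
Match at i=8, j=4: e = 8·16 + 4 = 132.

132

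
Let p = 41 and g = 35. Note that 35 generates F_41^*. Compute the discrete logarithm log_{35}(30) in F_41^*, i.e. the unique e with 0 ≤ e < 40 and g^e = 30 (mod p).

Successive powers of 35 modulo 41:
  35^0=1  35^1=35  35^2=36  35^3=30
So 35^3 ≡ 30 (mod 41), giving e = 3.

3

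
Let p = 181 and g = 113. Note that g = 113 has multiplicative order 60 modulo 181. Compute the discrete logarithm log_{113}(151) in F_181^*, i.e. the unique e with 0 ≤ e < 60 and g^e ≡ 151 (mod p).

49

Baby-step giant-step with m = ceil(sqrt(60)) = 8.
Baby table (113^j mod 181 for j=0..7):
  0:1  1:113  2:99  3:146  4:27  5:155  6:139  7:141
Giant step factor: 113^(-8) ≡ 145 (mod 181).
Scan 151·145^i mod 181 for i = 0, 1, …:
  i=0: 151   i=1: 175   i=2: 35   i=3: 7
  i=4: 110   i=5: 22   i=6: 113
Match at i=6, j=1: e = 6·8 + 1 = 49.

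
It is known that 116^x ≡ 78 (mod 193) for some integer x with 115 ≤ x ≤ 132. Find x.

125

Compute 116^115 mod 193 = 53, then multiply by 116 repeatedly:
  116^115=53  116^116=165  116^117=33  116^118=161  116^119=148
  116^120=184  116^121=114  116^122=100  116^123=20  116^124=4
  116^125=78
Found 78 at exponent 125.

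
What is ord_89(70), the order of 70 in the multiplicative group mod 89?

The order of 70 must divide p − 1 = 88 = 2^3 · 11.
Divisors: 1, 2, 4, 8, 11, 22, 44, 88.
Check each in increasing order: 70^1 ≡ 70;  70^2 ≡ 5;  70^4 ≡ 25;  70^8 ≡ 2;  70^11 ≡ 77;  70^22 ≡ 55;  70^44 ≡ 88;  70^88 ≡ 1.
Smallest exponent giving 1 is 88.

88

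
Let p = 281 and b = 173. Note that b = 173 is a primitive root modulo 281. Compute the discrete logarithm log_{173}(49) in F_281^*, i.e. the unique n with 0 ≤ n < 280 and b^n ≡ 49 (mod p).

84

Baby-step giant-step with m = ceil(sqrt(280)) = 17.
Baby table (173^j mod 281 for j=0..16):
  0:1  1:173  2:143  3:11  4:217  5:168  6:121  7:139
  8:162  9:207  10:124  11:96  12:29  13:240  14:213  15:38
  16:111
Giant step factor: 173^(-17) ≡ 71 (mod 281).
Scan 49·71^i mod 281 for i = 0, 1, …:
  i=0: 49   i=1: 107   i=2: 10   i=3: 148
  i=4: 111
Match at i=4, j=16: n = 4·17 + 16 = 84.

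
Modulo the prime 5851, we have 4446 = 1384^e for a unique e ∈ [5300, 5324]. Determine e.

Compute 1384^5300 mod 5851 = 1267, then multiply by 1384 repeatedly:
  1384^5300=1267  1384^5301=4079  1384^5302=4972  1384^5303=472  1384^5304=3787
  1384^5305=4563  1384^5306=1963  1384^5307=1928  1384^5308=296  1384^5309=94
  1384^5310=1374  1384^5311=41  1384^5312=4085  1384^5313=1574  1384^5314=1844
  1384^5315=1060  1384^5316=4290  1384^5317=4446
Found 4446 at exponent 5317.

5317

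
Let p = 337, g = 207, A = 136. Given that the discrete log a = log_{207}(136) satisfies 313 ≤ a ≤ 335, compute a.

321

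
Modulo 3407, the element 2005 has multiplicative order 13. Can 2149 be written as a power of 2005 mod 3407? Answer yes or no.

no

⟨2005⟩ has order 13; its elements mod 3407 are {1, 713, 726, 841, 2005, 2032, 2398, 2795, 2867, 3147, 3172, 3181, 3378}.
2149 is not in this set.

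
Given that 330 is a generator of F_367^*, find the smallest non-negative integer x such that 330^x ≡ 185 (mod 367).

Baby-step giant-step with m = ceil(sqrt(366)) = 20.
Baby table (330^j mod 367 for j=0..19):
  0:1  1:330  2:268  3:360  4:259  5:326  6:49  7:22
  8:287  9:24  10:213  11:193  12:199  13:344  14:117  15:75
  16:161  17:282  18:209  19:341
Giant step factor: 330^(-20) ≡ 66 (mod 367).
Scan 185·66^i mod 367 for i = 0, 1, …:
  i=0: 185   i=1: 99   i=2: 295   i=3: 19
  i=4: 153   i=5: 189   i=6: 363   i=7: 103
  i=8: 192   i=9: 194   i=10: 326
Match at i=10, j=5: x = 10·20 + 5 = 205.

205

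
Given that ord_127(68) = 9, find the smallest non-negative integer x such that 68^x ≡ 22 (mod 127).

7

Successive powers of 68 modulo 127:
  68^0=1  68^1=68  68^2=52  68^3=107  68^4=37  68^5=103
  68^6=19  68^7=22
So 68^7 ≡ 22 (mod 127), giving x = 7.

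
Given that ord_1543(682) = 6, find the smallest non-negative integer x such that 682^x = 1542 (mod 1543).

Successive powers of 682 modulo 1543:
  682^0=1  682^1=682  682^2=681  682^3=1542
So 682^3 ≡ 1542 (mod 1543), giving x = 3.

3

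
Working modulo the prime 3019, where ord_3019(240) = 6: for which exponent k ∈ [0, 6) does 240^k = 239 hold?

Successive powers of 240 modulo 3019:
  240^0=1  240^1=240  240^2=239
So 240^2 ≡ 239 (mod 3019), giving k = 2.

2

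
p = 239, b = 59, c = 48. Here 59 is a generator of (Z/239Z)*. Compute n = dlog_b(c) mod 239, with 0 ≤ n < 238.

Baby-step giant-step with m = ceil(sqrt(238)) = 16.
Baby table (59^j mod 239 for j=0..15):
  0:1  1:59  2:135  3:78  4:61  5:14  6:109  7:217
  8:136  9:137  10:196  11:92  12:170  13:231  14:6  15:115
Giant step factor: 59^(-16) ≡ 18 (mod 239).
Scan 48·18^i mod 239 for i = 0, 1, …:
  i=0: 48   i=1: 147   i=2: 17   i=3: 67
  i=4: 11   i=5: 198   i=6: 218   i=7: 100
  i=8: 127   i=9: 135
Match at i=9, j=2: n = 9·16 + 2 = 146.

146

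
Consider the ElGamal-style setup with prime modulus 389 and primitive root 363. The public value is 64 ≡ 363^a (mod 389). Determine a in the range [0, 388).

Baby-step giant-step with m = ceil(sqrt(388)) = 20.
Baby table (363^j mod 389 for j=0..19):
  0:1  1:363  2:287  3:318  4:290  5:240  6:373  7:27
  8:76  9:358  10:28  11:50  12:256  13:346  14:340  15:107
  16:330  17:367  18:183  19:299
Giant step factor: 363^(-20) ≡ 65 (mod 389).
Scan 64·65^i mod 389 for i = 0, 1, …:
  i=0: 64   i=1: 270   i=2: 45   i=3: 202
  i=4: 293   i=5: 373
Match at i=5, j=6: a = 5·20 + 6 = 106.

106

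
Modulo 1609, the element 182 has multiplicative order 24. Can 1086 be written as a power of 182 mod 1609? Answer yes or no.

yes

1086 ∈ ⟨182⟩ iff 1086^24 ≡ 1 (mod 1609), since |⟨182⟩| = 24.
1086^24 mod 1609 = 1.
Since 1 = 1, 1086 lies in the subgroup.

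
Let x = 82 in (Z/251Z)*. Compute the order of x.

The order of 82 must divide p − 1 = 250 = 2 · 5^3.
Divisors: 1, 2, 5, 10, 25, 50, 125, 250.
Check each in increasing order: 82^1 ≡ 82;  82^2 ≡ 198;  82^5 ≡ 171;  82^10 ≡ 125;  82^25 ≡ 231;  82^50 ≡ 149;  82^125 ≡ 250;  82^250 ≡ 1.
Smallest exponent giving 1 is 250.

250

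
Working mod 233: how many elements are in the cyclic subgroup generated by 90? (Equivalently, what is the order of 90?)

232

The order of 90 must divide p − 1 = 232 = 2^3 · 29.
Divisors: 1, 2, 4, 8, 29, 58, 116, 232.
Check each in increasing order: 90^1 ≡ 90;  90^2 ≡ 178;  90^4 ≡ 229;  90^8 ≡ 16;  90^29 ≡ 97;  90^58 ≡ 89;  90^116 ≡ 232;  90^232 ≡ 1.
Smallest exponent giving 1 is 232.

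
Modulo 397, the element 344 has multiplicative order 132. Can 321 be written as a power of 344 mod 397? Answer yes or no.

321 ∈ ⟨344⟩ iff 321^132 ≡ 1 (mod 397), since |⟨344⟩| = 132.
321^132 mod 397 = 34.
Since 34 ≠ 1, 321 does not lie in the subgroup.

no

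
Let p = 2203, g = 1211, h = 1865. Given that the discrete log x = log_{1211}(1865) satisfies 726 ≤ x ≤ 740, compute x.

732

Compute 1211^726 mod 2203 = 412, then multiply by 1211 repeatedly:
  1211^726=412  1211^727=1054  1211^728=857  1211^729=214  1211^730=1403
  1211^731=520  1211^732=1865
Found 1865 at exponent 732.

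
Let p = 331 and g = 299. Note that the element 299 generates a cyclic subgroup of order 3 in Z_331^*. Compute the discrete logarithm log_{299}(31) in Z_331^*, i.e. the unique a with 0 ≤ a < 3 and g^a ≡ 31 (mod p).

2

Successive powers of 299 modulo 331:
  299^0=1  299^1=299  299^2=31
So 299^2 ≡ 31 (mod 331), giving a = 2.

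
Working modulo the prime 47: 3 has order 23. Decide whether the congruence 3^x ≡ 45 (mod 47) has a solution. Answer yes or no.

⟨3⟩ has order 23; its elements mod 47 are {1, 2, 3, 4, 6, 7, 8, 9, 12, 14, 16, 17, 18, 21, 24, 25, 27, 28, 32, 34, 36, 37, 42}.
45 is not in this set.

no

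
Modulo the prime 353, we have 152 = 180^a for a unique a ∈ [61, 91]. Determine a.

Compute 180^61 mod 353 = 205, then multiply by 180 repeatedly:
  180^61=205  180^62=188  180^63=305  180^64=185  180^65=118
  180^66=60  180^67=210  180^68=29  180^69=278  180^70=267
  180^71=52  180^72=182  180^73=284  180^74=288  180^75=302
  180^76=351  180^77=346  180^78=152
Found 152 at exponent 78.

78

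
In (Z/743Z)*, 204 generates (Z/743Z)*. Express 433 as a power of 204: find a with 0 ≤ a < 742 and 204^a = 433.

212

Baby-step giant-step with m = ceil(sqrt(742)) = 28.
Baby table (204^j mod 743 for j=0..27):
  0:1  1:204  2:8  3:146  4:64  5:425  6:512  7:428
  8:381  9:452  10:76  11:644  12:608  13:694  14:406  15:351
  16:276  17:579  18:722  19:174  20:575  21:649  22:142  23:734
  24:393  25:671  26:172  27:167
Giant step factor: 204^(-28) ≡ 385 (mod 743).
Scan 433·385^i mod 743 for i = 0, 1, …:
  i=0: 433   i=1: 273   i=2: 342   i=3: 159
  i=4: 289   i=5: 558   i=6: 103   i=7: 276
Match at i=7, j=16: a = 7·28 + 16 = 212.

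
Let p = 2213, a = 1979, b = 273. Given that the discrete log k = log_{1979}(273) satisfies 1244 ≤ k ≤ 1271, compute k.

1267

Compute 1979^1244 mod 2213 = 160, then multiply by 1979 repeatedly:
  1979^1244=160  1979^1245=181  1979^1246=1906  1979^1247=1022  1979^1248=2069
  1979^1249=501  1979^1250=55  1979^1251=408  1979^1252=1900  1979^1253=213
  1979^1254=1057  1979^1255=518  1979^1256=503  1979^1257=1800  1979^1258=1483
  1979^1259=419  1979^1260=1539  1979^1261=593  1979^1262=657  1979^1263=1172
  1979^1264=164  1979^1265=1458  1979^1266=1843  1979^1267=273
Found 273 at exponent 1267.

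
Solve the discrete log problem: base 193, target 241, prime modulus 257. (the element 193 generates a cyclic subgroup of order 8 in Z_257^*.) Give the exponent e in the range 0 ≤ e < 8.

Successive powers of 193 modulo 257:
  193^0=1  193^1=193  193^2=241
So 193^2 ≡ 241 (mod 257), giving e = 2.

2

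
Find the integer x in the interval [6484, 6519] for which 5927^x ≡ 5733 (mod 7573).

Compute 5927^6484 mod 7573 = 2970, then multiply by 5927 repeatedly:
  5927^6484=2970  5927^6485=3538  5927^6486=89  5927^6487=4966  5927^6488=4804
  5927^6489=6401  5927^6490=5570  5927^6491=2683  5927^6492=6414  5927^6493=6891
  5927^6494=1768  5927^6495=5477  5927^6496=4301  5927^6497=1309  5927^6498=3691
  5927^6499=5733
Found 5733 at exponent 6499.

6499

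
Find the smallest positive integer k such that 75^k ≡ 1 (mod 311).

The order of 75 must divide p − 1 = 310 = 2 · 5 · 31.
Divisors: 1, 2, 5, 10, 31, 62, 155, 310.
Check each in increasing order: 75^1 ≡ 75;  75^2 ≡ 27;  75^5 ≡ 250;  75^10 ≡ 300;  75^31 ≡ 6;  75^62 ≡ 36;  75^155 ≡ 1.
Smallest exponent giving 1 is 155.

155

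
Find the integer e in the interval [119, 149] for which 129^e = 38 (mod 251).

146

Compute 129^119 mod 251 = 130, then multiply by 129 repeatedly:
  129^119=130  129^120=204  129^121=212  129^122=240  129^123=87
  129^124=179  129^125=250  129^126=122  129^127=176  129^128=114
  129^129=148  129^130=16  129^131=56  129^132=196  129^133=184
  129^134=142  129^135=246  129^136=108  129^137=127  129^138=68
  129^139=238  129^140=80  129^141=29  129^142=227  129^143=167
  129^144=208  129^145=226  129^146=38
Found 38 at exponent 146.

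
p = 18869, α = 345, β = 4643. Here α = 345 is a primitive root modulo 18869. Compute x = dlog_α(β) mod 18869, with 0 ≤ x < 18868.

385

Baby-step giant-step with m = ceil(sqrt(18868)) = 138.
Baby table (345^j mod 18869 for j=0..137):
  0:1  1:345  2:5811  3:4681  4:11080  5:11062  6:4852  7:13468
  8:4686  9:12805  10:2379  11:9388  12:12261  13:3389  14:18196  15:13112
  16:13949  17:810  18:15284  19:8529  20:17810  21:12025  22:16314  23:5368
  24:2798  25:2991  26:12969  27:2352  28:73  29:6316  30:9085  31:2071
  32:16342  33:15028  34:14554  35:1976  36:2436  37:10184  38:3846  39:6040
  40:8210  41:2100  42:7478  43:13726  44:18220  45:2523  46:2461  47:18809
  48:17038  49:9851  50:2175  51:14484  52:15564  53:10784  54:3287  55:1875
  56:5329  57:8212  58:2790  59:231  60:4219  61:2642  62:5778  63:12165
  64:8007  65:7541  66:16592  67:6933  68:14391  69:2348  70:17562  71:1941
  72:9230  73:14358  74:9832  75:14489  76:17289  77:2101  78:7823  79:668
  80:4032  81:13603  82:13523  83:4792  84:11637  85:14537  86:14980  87:16863
  88:6083  89:4176  90:6676  91:1202  92:18441  93:3292  94:3600  95:15515
  96:12748  97:1583  98:17803  99:9610  100:13375  101:10339  102:714  103:1033
  104:16743  105:2421  106:5009  107:11026  108:11301  109:11831  110:5991  111:10174
  112:396  113:4537  114:18007  115:4514  116:10072  117:2944  118:15623  119:12270
  120:6494  121:13888  122:17503  123:455  124:6023  125:2345  126:16527  127:3377
  128:14056  129:18856  130:14384  131:18802  132:14623  133:6912  134:7146  135:12400
  136:13606  137:14558
Giant step factor: 345^(-138) ≡ 3053 (mod 18869).
Scan 4643·3053^i mod 18869 for i = 0, 1, …:
  i=0: 4643   i=1: 4460   i=2: 11831
Match at i=2, j=109: x = 2·138 + 109 = 385.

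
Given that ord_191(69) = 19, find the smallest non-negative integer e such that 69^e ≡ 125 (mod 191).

12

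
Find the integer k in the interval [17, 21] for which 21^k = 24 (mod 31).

17

Compute 21^17 mod 31 = 24, then multiply by 21 repeatedly:
  21^17=24
Found 24 at exponent 17.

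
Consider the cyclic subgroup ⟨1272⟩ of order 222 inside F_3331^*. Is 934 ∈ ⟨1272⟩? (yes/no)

934 ∈ ⟨1272⟩ iff 934^222 ≡ 1 (mod 3331), since |⟨1272⟩| = 222.
934^222 mod 3331 = 1.
Since 1 = 1, 934 lies in the subgroup.

yes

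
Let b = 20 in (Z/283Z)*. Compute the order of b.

282

The order of 20 must divide p − 1 = 282 = 2 · 3 · 47.
Divisors: 1, 2, 3, 6, 47, 94, 141, 282.
Check each in increasing order: 20^1 ≡ 20;  20^2 ≡ 117;  20^3 ≡ 76;  20^6 ≡ 116;  20^47 ≡ 45;  20^94 ≡ 44;  20^141 ≡ 282;  20^282 ≡ 1.
Smallest exponent giving 1 is 282.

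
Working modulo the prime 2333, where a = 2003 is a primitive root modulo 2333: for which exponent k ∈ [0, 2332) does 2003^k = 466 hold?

Baby-step giant-step with m = ceil(sqrt(2332)) = 49.
Baby table (2003^j mod 2333 for j=0..48):
  0:1  1:2003  2:1582  3:532  4:1748  5:1744  6:731  7:1402
  8:1607  9:1614  10:1637  11:1046  12:104  13:675  14:1218  15:1669
  16:2151  17:1735  18:1368  19:1162  20:1485  21:2213  22:2272  23:1466
  24:1484  25:210  26:690  27:934  28:2069  29:799  30:2292  31:1865
  32:462  33:1518  34:655  35:819  36:358  37:843  38:1770  39:1483
  40:540  41:1441  42:402  43:321  44:1388  45:1561  46:463  47:1188
  48:2237
Giant step factor: 2003^(-49) ≡ 392 (mod 2333).
Scan 466·392^i mod 2333 for i = 0, 1, …:
  i=0: 466   i=1: 698   i=2: 655
Match at i=2, j=34: k = 2·49 + 34 = 132.

132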